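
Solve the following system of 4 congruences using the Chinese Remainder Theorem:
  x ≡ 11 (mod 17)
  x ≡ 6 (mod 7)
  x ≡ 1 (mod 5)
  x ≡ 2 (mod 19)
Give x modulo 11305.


Product of moduli M = 17 · 7 · 5 · 19 = 11305.
Merge one congruence at a time:
  Start: x ≡ 11 (mod 17).
  Combine with x ≡ 6 (mod 7); new modulus lcm = 119.
    Write x = 11 + 17·t and substitute into x ≡ 6 (mod 7): 17·t ≡ 6 − 11 = -5 (mod 7).
    Reduce coefficients mod 7: 3·t ≡ 2 (mod 7).
    The inverse of 3 mod 7 is 5 (since 3·5 = 15 = 2·7 + 1), so t ≡ 5·2 = 10 ≡ 3 (mod 7).
    Then x = 11 + 17·3 = 62, valid modulo lcm(17, 7) = 119: x ≡ 62 (mod 119).
  Combine with x ≡ 1 (mod 5); new modulus lcm = 595.
    Write x = 62 + 119·t and substitute into x ≡ 1 (mod 5): 119·t ≡ 1 − 62 = -61 (mod 5).
    Reduce coefficients mod 5: 4·t ≡ 4 (mod 5).
    The inverse of 4 mod 5 is 4 (since 4·4 = 16 = 3·5 + 1), so t ≡ 4·4 = 16 ≡ 1 (mod 5).
    Then x = 62 + 119·1 = 181, valid modulo lcm(119, 5) = 595: x ≡ 181 (mod 595).
  Combine with x ≡ 2 (mod 19); new modulus lcm = 11305.
    Write x = 181 + 595·t and substitute into x ≡ 2 (mod 19): 595·t ≡ 2 − 181 = -179 (mod 19).
    Reduce coefficients mod 19: 6·t ≡ 11 (mod 19).
    The inverse of 6 mod 19 is 16 (since 6·16 = 96 = 5·19 + 1), so t ≡ 16·11 = 176 ≡ 5 (mod 19).
    Then x = 181 + 595·5 = 3156, valid modulo lcm(595, 19) = 11305: x ≡ 3156 (mod 11305).
Verify against each original: 3156 mod 17 = 11, 3156 mod 7 = 6, 3156 mod 5 = 1, 3156 mod 19 = 2.

x ≡ 3156 (mod 11305).


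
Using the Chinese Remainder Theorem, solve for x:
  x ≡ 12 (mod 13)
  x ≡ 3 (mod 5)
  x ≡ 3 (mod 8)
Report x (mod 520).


Moduli 13, 5, 8 are pairwise coprime; by CRT there is a unique solution modulo M = 13 · 5 · 8 = 520.
Solve pairwise, accumulating the modulus:
  Start with x ≡ 12 (mod 13).
  Combine with x ≡ 3 (mod 5): since gcd(13, 5) = 1, we get a unique residue mod 65.
    Write x = 12 + 13·t and substitute into x ≡ 3 (mod 5): 13·t ≡ 3 − 12 = -9 (mod 5).
    Reduce coefficients mod 5: 3·t ≡ 1 (mod 5).
    The inverse of 3 mod 5 is 2 (since 3·2 = 6 = 1·5 + 1), so t ≡ 2·1 = 2 ≡ 2 (mod 5).
    Then x = 12 + 13·2 = 38, valid modulo lcm(13, 5) = 65: x ≡ 38 (mod 65).
  Combine with x ≡ 3 (mod 8): since gcd(65, 8) = 1, we get a unique residue mod 520.
    Write x = 38 + 65·t and substitute into x ≡ 3 (mod 8): 65·t ≡ 3 − 38 = -35 (mod 8).
    Reduce coefficients mod 8: 1·t ≡ 5 (mod 8).
    So t ≡ 5 (mod 8).
    Then x = 38 + 65·5 = 363, valid modulo lcm(65, 8) = 520: x ≡ 363 (mod 520).
Verify: 363 mod 13 = 12 ✓, 363 mod 5 = 3 ✓, 363 mod 8 = 3 ✓.

x ≡ 363 (mod 520).


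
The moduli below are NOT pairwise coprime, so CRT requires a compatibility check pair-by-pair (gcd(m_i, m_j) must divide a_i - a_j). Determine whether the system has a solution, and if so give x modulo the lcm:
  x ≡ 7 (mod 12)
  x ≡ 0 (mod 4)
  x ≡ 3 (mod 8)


Moduli 12, 4, 8 are not pairwise coprime, so CRT works modulo lcm(m_i) when all pairwise compatibility conditions hold.
Pairwise compatibility: gcd(m_i, m_j) must divide a_i - a_j for every pair.
Merge one congruence at a time:
  Start: x ≡ 7 (mod 12).
  Combine with x ≡ 0 (mod 4): gcd(12, 4) = 4, and 0 - 7 = -7 is NOT divisible by 4.
    ⇒ system is inconsistent (no integer solution).

No solution (the system is inconsistent).


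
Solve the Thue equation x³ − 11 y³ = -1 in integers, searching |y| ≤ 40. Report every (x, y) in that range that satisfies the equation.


The equation is x³ - 11y³ = -1. For fixed y, x³ = 11·y³ − 1, so a solution requires the RHS to be a perfect cube.
Strategy: iterate y from -40 to 40, compute RHS = 11·y³ − 1, and check whether it is a (positive or negative) perfect cube.
Check small values of y:
  y = 0: RHS = -1 = (-1)³ ⇒ x = -1 works.
  y = 1: RHS = 10 is not a perfect cube.
  y = -1: RHS = -12 is not a perfect cube.
  y = 2: RHS = 87 is not a perfect cube.
  y = -2: RHS = -89 is not a perfect cube.
  y = 3: RHS = 296 is not a perfect cube.
  y = -3: RHS = -298 is not a perfect cube.
Continuing the search up to |y| = 40 finds no further solutions beyond those listed.
Collected solutions: (-1, 0).

Solutions (with |y| ≤ 40): (-1, 0).


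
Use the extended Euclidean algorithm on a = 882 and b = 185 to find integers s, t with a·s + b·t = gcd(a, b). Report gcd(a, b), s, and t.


Euclidean algorithm on (882, 185) — divide until remainder is 0:
  882 = 4 · 185 + 142
  185 = 1 · 142 + 43
  142 = 3 · 43 + 13
  43 = 3 · 13 + 4
  13 = 3 · 4 + 1
  4 = 4 · 1 + 0
gcd(882, 185) = 1.
Track Bezout coefficients alongside the remainders: start with r₀ = 882 = a·1 + b·0 (s = 1, t = 0) and r₁ = 185 = a·0 + b·1 (s = 0, t = 1); each new remainder r_{k+1} = r_{k-1} − q_k·r_k inherits s_{k+1} = s_{k-1} − q_k·s_k, t_{k+1} = t_{k-1} − q_k·t_k, so r_k = a·s_k + b·t_k at every step:
  q = 4: r = 142, s = 1 − 4·0 = 1, t = 0 − 4·1 = -4  (check: 882·1 + 185·(-4) = 142)
  q = 1: r = 43, s = 0 − 1·1 = -1, t = 1 − 1·(-4) = 5  (check: 882·(-1) + 185·5 = 43)
  q = 3: r = 13, s = 1 − 3·(-1) = 4, t = -4 − 3·5 = -19  (check: 882·4 + 185·(-19) = 13)
  q = 3: r = 4, s = -1 − 3·4 = -13, t = 5 − 3·(-19) = 62  (check: 882·(-13) + 185·62 = 4)
  q = 3: r = 1, s = 4 − 3·(-13) = 43, t = -19 − 3·62 = -205  (check: 882·43 + 185·(-205) = 1)
The row with r = 1 (the gcd) gives the Bezout coefficients s = 43, t = -205.
Result: 882 · (43) + 185 · (-205) = 1.

gcd(882, 185) = 1; s = 43, t = -205 (check: 882·43 + 185·(-205) = 1).


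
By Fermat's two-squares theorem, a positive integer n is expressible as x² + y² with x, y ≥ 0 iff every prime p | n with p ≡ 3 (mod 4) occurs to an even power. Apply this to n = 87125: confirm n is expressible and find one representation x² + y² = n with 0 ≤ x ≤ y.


Step 1: Factor n = 87125 = 5^3 · 17 · 41.
Step 2: Check the mod-4 condition on each prime factor: 5 ≡ 1 (mod 4), exponent 3; 17 ≡ 1 (mod 4), exponent 1; 41 ≡ 1 (mod 4), exponent 1.
All primes ≡ 3 (mod 4) appear to even exponent (or don't appear), so by the two-squares theorem n IS expressible as a sum of two squares.
Step 3: Build a representation. Group n = k² · m with k = 5 and m = 5 · 17 · 41 = 3485 (a product of primes ≡ 1 (mod 4)); a representation of m scales to one of n via (k·x)² + (k·y)² = k²(x² + y²). Each prime p ≡ 1 (mod 4) is itself a sum of two squares; find a² by testing p − a² for a perfect square:
  5: 5 − 1² = 4 = 2² ⇒ 5 = 1² + 2².
  17: 17 − 1² = 16 = 4² ⇒ 17 = 1² + 4².
  41: 41 − 1² = 40, 41 − 2² = 37, 41 − 3² = 32, 41 − 4² = 25 = 5² ⇒ 41 = 4² + 5².
  Combine using the Brahmagupta–Fibonacci identity (a² + b²)(c² + d²) = (ac − bd)² + (ad + bc)² = (ac + bd)² + (ad − bc)²:
  5 · 17 = 85: from (1² + 2²)(1² + 4²), take (1·1 − 2·4, 1·4 + 2·1) = (1 − 8, 4 + 2) = (-7, 6); dropping signs (only squares matter) gives (7, 6); check 7² + 6² = 49 + 36 = 85 ✓.
  85 · 41 = 3485: from (7² + 6²)(4² + 5²), take (7·4 − 6·5, 7·5 + 6·4) = (28 − 30, 35 + 24) = (-2, 59); dropping signs (only squares matter) gives (2, 59); check 2² + 59² = 4 + 3481 = 3485 ✓.
  Scale by k = 5: (5·2, 5·59) = (10, 295).
Step 4: Order so x ≤ y and verify: 10² + 295² = 100 + 87025 = 87125 = n. ✓

n = 87125 = 10² + 295² (one valid representation with x ≤ y).


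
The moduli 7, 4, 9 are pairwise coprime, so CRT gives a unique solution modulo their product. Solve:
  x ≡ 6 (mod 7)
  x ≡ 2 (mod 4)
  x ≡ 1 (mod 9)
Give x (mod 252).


Moduli 7, 4, 9 are pairwise coprime; by CRT there is a unique solution modulo M = 7 · 4 · 9 = 252.
Solve pairwise, accumulating the modulus:
  Start with x ≡ 6 (mod 7).
  Combine with x ≡ 2 (mod 4): since gcd(7, 4) = 1, we get a unique residue mod 28.
    Write x = 6 + 7·t and substitute into x ≡ 2 (mod 4): 7·t ≡ 2 − 6 = -4 (mod 4).
    Reduce coefficients mod 4: 3·t ≡ 0 (mod 4).
    The inverse of 3 mod 4 is 3 (since 3·3 = 9 = 2·4 + 1), so t ≡ 3·0 = 0 ≡ 0 (mod 4).
    Then x = 6 + 7·0 = 6, valid modulo lcm(7, 4) = 28: x ≡ 6 (mod 28).
  Combine with x ≡ 1 (mod 9): since gcd(28, 9) = 1, we get a unique residue mod 252.
    Write x = 6 + 28·t and substitute into x ≡ 1 (mod 9): 28·t ≡ 1 − 6 = -5 (mod 9).
    Reduce coefficients mod 9: 1·t ≡ 4 (mod 9).
    So t ≡ 4 (mod 9).
    Then x = 6 + 28·4 = 118, valid modulo lcm(28, 9) = 252: x ≡ 118 (mod 252).
Verify: 118 mod 7 = 6 ✓, 118 mod 4 = 2 ✓, 118 mod 9 = 1 ✓.

x ≡ 118 (mod 252).


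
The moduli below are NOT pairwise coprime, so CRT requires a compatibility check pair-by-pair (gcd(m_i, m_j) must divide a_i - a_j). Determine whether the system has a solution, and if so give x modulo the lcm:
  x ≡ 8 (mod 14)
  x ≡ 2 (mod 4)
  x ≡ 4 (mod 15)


Moduli 14, 4, 15 are not pairwise coprime, so CRT works modulo lcm(m_i) when all pairwise compatibility conditions hold.
Pairwise compatibility: gcd(m_i, m_j) must divide a_i - a_j for every pair.
Merge one congruence at a time:
  Start: x ≡ 8 (mod 14).
  Combine with x ≡ 2 (mod 4): gcd(14, 4) = 2; 2 - 8 = -6, which IS divisible by 2, so compatible.
    Write x = 8 + 14·t and substitute into x ≡ 2 (mod 4): 14·t ≡ 2 − 8 = -6 (mod 4).
    Divide the congruence (and modulus) by g = 2: 7·t ≡ -3 (mod 2).
    Reduce coefficients mod 2: 1·t ≡ 1 (mod 2).
    So t ≡ 1 (mod 2).
    Then x = 8 + 14·1 = 22, valid modulo lcm(14, 4) = 28: x ≡ 22 (mod 28).
  Combine with x ≡ 4 (mod 15): gcd(28, 15) = 1; 4 - 22 = -18, which IS divisible by 1, so compatible.
    Write x = 22 + 28·t and substitute into x ≡ 4 (mod 15): 28·t ≡ 4 − 22 = -18 (mod 15).
    Reduce coefficients mod 15: 13·t ≡ 12 (mod 15).
    The inverse of 13 mod 15 is 7 (since 13·7 = 91 = 6·15 + 1), so t ≡ 7·12 = 84 ≡ 9 (mod 15).
    Then x = 22 + 28·9 = 274, valid modulo lcm(28, 15) = 420: x ≡ 274 (mod 420).
Verify: 274 mod 14 = 8, 274 mod 4 = 2, 274 mod 15 = 4.

x ≡ 274 (mod 420).


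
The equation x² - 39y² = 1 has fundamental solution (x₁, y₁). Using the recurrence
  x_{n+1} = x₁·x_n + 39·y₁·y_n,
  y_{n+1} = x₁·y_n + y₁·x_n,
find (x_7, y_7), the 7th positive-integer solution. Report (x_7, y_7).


Step 1: Find the fundamental solution (x₁, y₁) of x² - 39y² = 1.
  Expand √39 as a continued fraction. a₀ = ⌊√39⌋ = 6; iterate m_{k+1} = d_k·a_k − m_k, d_{k+1} = (39 − m_{k+1}²)/d_k, a_{k+1} = ⌊(a₀ + m_{k+1})/d_{k+1}⌋ (starting m₀ = 0, d₀ = 1), with convergents p_k = a_k·p_{k-1} + p_{k-2}, q_k = a_k·q_{k-1} + q_{k-2} (p₋₁ = 1, q₋₁ = 0):
  k = 0: a₀ = 6; p₀/q₀ = 6/1; p₀² − 39·q₀² = 36 − 39 = -3.
  k = 1: m = 6, d = 3, a = ⌊(6 + 6)/3⌋ = 4; p/q = (4·6 + 1)/(4·1 + 0) = 25/4; p² − 39·q² = 625 − 624 = 1.
  The first convergent with p² − 39·q² = 1 gives the fundamental solution (x₁, y₁) = (25, 4).
Step 2: Apply the recurrence (x_{n+1}, y_{n+1}) = (x₁x_n + 39y₁y_n, x₁y_n + y₁x_n) repeatedly.
  From (x_1, y_1) = (25, 4): x_2 = 25·25 + 39·4·4 = 1249; y_2 = 25·4 + 4·25 = 200.
  From (x_2, y_2) = (1249, 200): x_3 = 25·1249 + 39·4·200 = 62425; y_3 = 25·200 + 4·1249 = 9996.
  From (x_3, y_3) = (62425, 9996): x_4 = 25·62425 + 39·4·9996 = 3120001; y_4 = 25·9996 + 4·62425 = 499600.
  From (x_4, y_4) = (3120001, 499600): x_5 = 25·3120001 + 39·4·499600 = 155937625; y_5 = 25·499600 + 4·3120001 = 24970004.
  From (x_5, y_5) = (155937625, 24970004): x_6 = 25·155937625 + 39·4·24970004 = 7793761249; y_6 = 25·24970004 + 4·155937625 = 1248000600.
  From (x_6, y_6) = (7793761249, 1248000600): x_7 = 25·7793761249 + 39·4·1248000600 = 389532124825; y_7 = 25·1248000600 + 4·7793761249 = 62375059996.
Step 3: Verify x_7² - 39·y_7² = 151735276270679381280625 - 151735276270679381280624 = 1 (should be 1). ✓

(x_1, y_1) = (25, 4); (x_7, y_7) = (389532124825, 62375059996).


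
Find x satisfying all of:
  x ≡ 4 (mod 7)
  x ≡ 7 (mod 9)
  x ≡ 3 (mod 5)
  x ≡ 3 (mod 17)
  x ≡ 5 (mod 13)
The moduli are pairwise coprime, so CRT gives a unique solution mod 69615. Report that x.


Product of moduli M = 7 · 9 · 5 · 17 · 13 = 69615.
Merge one congruence at a time:
  Start: x ≡ 4 (mod 7).
  Combine with x ≡ 7 (mod 9); new modulus lcm = 63.
    Write x = 4 + 7·t and substitute into x ≡ 7 (mod 9): 7·t ≡ 7 − 4 = 3 (mod 9).
    The inverse of 7 mod 9 is 4 (since 7·4 = 28 = 3·9 + 1), so t ≡ 4·3 = 12 ≡ 3 (mod 9).
    Then x = 4 + 7·3 = 25, valid modulo lcm(7, 9) = 63: x ≡ 25 (mod 63).
  Combine with x ≡ 3 (mod 5); new modulus lcm = 315.
    Write x = 25 + 63·t and substitute into x ≡ 3 (mod 5): 63·t ≡ 3 − 25 = -22 (mod 5).
    Reduce coefficients mod 5: 3·t ≡ 3 (mod 5).
    The inverse of 3 mod 5 is 2 (since 3·2 = 6 = 1·5 + 1), so t ≡ 2·3 = 6 ≡ 1 (mod 5).
    Then x = 25 + 63·1 = 88, valid modulo lcm(63, 5) = 315: x ≡ 88 (mod 315).
  Combine with x ≡ 3 (mod 17); new modulus lcm = 5355.
    Write x = 88 + 315·t and substitute into x ≡ 3 (mod 17): 315·t ≡ 3 − 88 = -85 (mod 17).
    Reduce coefficients mod 17: 9·t ≡ 0 (mod 17).
    The inverse of 9 mod 17 is 2 (since 9·2 = 18 = 1·17 + 1), so t ≡ 2·0 = 0 ≡ 0 (mod 17).
    Then x = 88 + 315·0 = 88, valid modulo lcm(315, 17) = 5355: x ≡ 88 (mod 5355).
  Combine with x ≡ 5 (mod 13); new modulus lcm = 69615.
    Write x = 88 + 5355·t and substitute into x ≡ 5 (mod 13): 5355·t ≡ 5 − 88 = -83 (mod 13).
    Reduce coefficients mod 13: 12·t ≡ 8 (mod 13).
    The inverse of 12 mod 13 is 12 (since 12·12 = 144 = 11·13 + 1), so t ≡ 12·8 = 96 ≡ 5 (mod 13).
    Then x = 88 + 5355·5 = 26863, valid modulo lcm(5355, 13) = 69615: x ≡ 26863 (mod 69615).
Verify against each original: 26863 mod 7 = 4, 26863 mod 9 = 7, 26863 mod 5 = 3, 26863 mod 17 = 3, 26863 mod 13 = 5.

x ≡ 26863 (mod 69615).


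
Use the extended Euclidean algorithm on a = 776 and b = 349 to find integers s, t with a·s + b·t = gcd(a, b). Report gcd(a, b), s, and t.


Euclidean algorithm on (776, 349) — divide until remainder is 0:
  776 = 2 · 349 + 78
  349 = 4 · 78 + 37
  78 = 2 · 37 + 4
  37 = 9 · 4 + 1
  4 = 4 · 1 + 0
gcd(776, 349) = 1.
Track Bezout coefficients alongside the remainders: start with r₀ = 776 = a·1 + b·0 (s = 1, t = 0) and r₁ = 349 = a·0 + b·1 (s = 0, t = 1); each new remainder r_{k+1} = r_{k-1} − q_k·r_k inherits s_{k+1} = s_{k-1} − q_k·s_k, t_{k+1} = t_{k-1} − q_k·t_k, so r_k = a·s_k + b·t_k at every step:
  q = 2: r = 78, s = 1 − 2·0 = 1, t = 0 − 2·1 = -2  (check: 776·1 + 349·(-2) = 78)
  q = 4: r = 37, s = 0 − 4·1 = -4, t = 1 − 4·(-2) = 9  (check: 776·(-4) + 349·9 = 37)
  q = 2: r = 4, s = 1 − 2·(-4) = 9, t = -2 − 2·9 = -20  (check: 776·9 + 349·(-20) = 4)
  q = 9: r = 1, s = -4 − 9·9 = -85, t = 9 − 9·(-20) = 189  (check: 776·(-85) + 349·189 = 1)
The row with r = 1 (the gcd) gives the Bezout coefficients s = -85, t = 189.
Result: 776 · (-85) + 349 · (189) = 1.

gcd(776, 349) = 1; s = -85, t = 189 (check: 776·(-85) + 349·189 = 1).


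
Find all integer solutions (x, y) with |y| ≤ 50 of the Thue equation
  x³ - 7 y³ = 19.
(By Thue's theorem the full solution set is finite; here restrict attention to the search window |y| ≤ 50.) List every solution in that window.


The equation is x³ - 7y³ = 19. For fixed y, x³ = 7·y³ + 19, so a solution requires the RHS to be a perfect cube.
Strategy: iterate y from -50 to 50, compute RHS = 7·y³ + 19, and check whether it is a (positive or negative) perfect cube.
Check small values of y:
  y = 0: RHS = 19 is not a perfect cube.
  y = 1: RHS = 26 is not a perfect cube.
  y = -1: RHS = 12 is not a perfect cube.
  y = 2: RHS = 75 is not a perfect cube.
  y = -2: RHS = -37 is not a perfect cube.
  y = 3: RHS = 208 is not a perfect cube.
  y = -3: RHS = -170 is not a perfect cube.
Continuing the search up to |y| = 50 finds no solutions either.
No (x, y) in the scanned range satisfies the equation.

No integer solutions with |y| ≤ 50.


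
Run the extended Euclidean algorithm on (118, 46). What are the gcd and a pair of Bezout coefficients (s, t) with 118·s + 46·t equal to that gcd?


Euclidean algorithm on (118, 46) — divide until remainder is 0:
  118 = 2 · 46 + 26
  46 = 1 · 26 + 20
  26 = 1 · 20 + 6
  20 = 3 · 6 + 2
  6 = 3 · 2 + 0
gcd(118, 46) = 2.
Track Bezout coefficients alongside the remainders: start with r₀ = 118 = a·1 + b·0 (s = 1, t = 0) and r₁ = 46 = a·0 + b·1 (s = 0, t = 1); each new remainder r_{k+1} = r_{k-1} − q_k·r_k inherits s_{k+1} = s_{k-1} − q_k·s_k, t_{k+1} = t_{k-1} − q_k·t_k, so r_k = a·s_k + b·t_k at every step:
  q = 2: r = 26, s = 1 − 2·0 = 1, t = 0 − 2·1 = -2  (check: 118·1 + 46·(-2) = 26)
  q = 1: r = 20, s = 0 − 1·1 = -1, t = 1 − 1·(-2) = 3  (check: 118·(-1) + 46·3 = 20)
  q = 1: r = 6, s = 1 − 1·(-1) = 2, t = -2 − 1·3 = -5  (check: 118·2 + 46·(-5) = 6)
  q = 3: r = 2, s = -1 − 3·2 = -7, t = 3 − 3·(-5) = 18  (check: 118·(-7) + 46·18 = 2)
The row with r = 2 (the gcd) gives the Bezout coefficients s = -7, t = 18.
Result: 118 · (-7) + 46 · (18) = 2.

gcd(118, 46) = 2; s = -7, t = 18 (check: 118·(-7) + 46·18 = 2).


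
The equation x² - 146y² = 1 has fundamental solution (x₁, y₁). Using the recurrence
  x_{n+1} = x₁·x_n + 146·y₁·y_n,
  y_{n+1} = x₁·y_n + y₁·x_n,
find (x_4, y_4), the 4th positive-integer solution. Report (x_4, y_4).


Step 1: Find the fundamental solution (x₁, y₁) of x² - 146y² = 1.
  Expand √146 as a continued fraction. a₀ = ⌊√146⌋ = 12; iterate m_{k+1} = d_k·a_k − m_k, d_{k+1} = (146 − m_{k+1}²)/d_k, a_{k+1} = ⌊(a₀ + m_{k+1})/d_{k+1}⌋ (starting m₀ = 0, d₀ = 1), with convergents p_k = a_k·p_{k-1} + p_{k-2}, q_k = a_k·q_{k-1} + q_{k-2} (p₋₁ = 1, q₋₁ = 0):
  k = 0: a₀ = 12; p₀/q₀ = 12/1; p₀² − 146·q₀² = 144 − 146 = -2.
  k = 1: m = 12, d = 2, a = ⌊(12 + 12)/2⌋ = 12; p/q = (12·12 + 1)/(12·1 + 0) = 145/12; p² − 146·q² = 21025 − 21024 = 1.
  The first convergent with p² − 146·q² = 1 gives the fundamental solution (x₁, y₁) = (145, 12).
Step 2: Apply the recurrence (x_{n+1}, y_{n+1}) = (x₁x_n + 146y₁y_n, x₁y_n + y₁x_n) repeatedly.
  From (x_1, y_1) = (145, 12): x_2 = 145·145 + 146·12·12 = 42049; y_2 = 145·12 + 12·145 = 3480.
  From (x_2, y_2) = (42049, 3480): x_3 = 145·42049 + 146·12·3480 = 12194065; y_3 = 145·3480 + 12·42049 = 1009188.
  From (x_3, y_3) = (12194065, 1009188): x_4 = 145·12194065 + 146·12·1009188 = 3536236801; y_4 = 145·1009188 + 12·12194065 = 292661040.
Step 3: Verify x_4² - 146·y_4² = 12504970712746713601 - 12504970712746713600 = 1 (should be 1). ✓

(x_1, y_1) = (145, 12); (x_4, y_4) = (3536236801, 292661040).


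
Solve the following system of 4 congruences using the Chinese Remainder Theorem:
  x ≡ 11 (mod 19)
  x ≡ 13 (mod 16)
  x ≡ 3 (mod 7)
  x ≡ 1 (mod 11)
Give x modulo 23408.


Product of moduli M = 19 · 16 · 7 · 11 = 23408.
Merge one congruence at a time:
  Start: x ≡ 11 (mod 19).
  Combine with x ≡ 13 (mod 16); new modulus lcm = 304.
    Write x = 11 + 19·t and substitute into x ≡ 13 (mod 16): 19·t ≡ 13 − 11 = 2 (mod 16).
    Reduce coefficients mod 16: 3·t ≡ 2 (mod 16).
    The inverse of 3 mod 16 is 11 (since 3·11 = 33 = 2·16 + 1), so t ≡ 11·2 = 22 ≡ 6 (mod 16).
    Then x = 11 + 19·6 = 125, valid modulo lcm(19, 16) = 304: x ≡ 125 (mod 304).
  Combine with x ≡ 3 (mod 7); new modulus lcm = 2128.
    Write x = 125 + 304·t and substitute into x ≡ 3 (mod 7): 304·t ≡ 3 − 125 = -122 (mod 7).
    Reduce coefficients mod 7: 3·t ≡ 4 (mod 7).
    The inverse of 3 mod 7 is 5 (since 3·5 = 15 = 2·7 + 1), so t ≡ 5·4 = 20 ≡ 6 (mod 7).
    Then x = 125 + 304·6 = 1949, valid modulo lcm(304, 7) = 2128: x ≡ 1949 (mod 2128).
  Combine with x ≡ 1 (mod 11); new modulus lcm = 23408.
    Write x = 1949 + 2128·t and substitute into x ≡ 1 (mod 11): 2128·t ≡ 1 − 1949 = -1948 (mod 11).
    Reduce coefficients mod 11: 5·t ≡ 10 (mod 11).
    The inverse of 5 mod 11 is 9 (since 5·9 = 45 = 4·11 + 1), so t ≡ 9·10 = 90 ≡ 2 (mod 11).
    Then x = 1949 + 2128·2 = 6205, valid modulo lcm(2128, 11) = 23408: x ≡ 6205 (mod 23408).
Verify against each original: 6205 mod 19 = 11, 6205 mod 16 = 13, 6205 mod 7 = 3, 6205 mod 11 = 1.

x ≡ 6205 (mod 23408).


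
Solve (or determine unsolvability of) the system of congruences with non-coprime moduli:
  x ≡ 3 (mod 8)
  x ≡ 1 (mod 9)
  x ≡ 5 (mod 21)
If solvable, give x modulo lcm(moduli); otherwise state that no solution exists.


Moduli 8, 9, 21 are not pairwise coprime, so CRT works modulo lcm(m_i) when all pairwise compatibility conditions hold.
Pairwise compatibility: gcd(m_i, m_j) must divide a_i - a_j for every pair.
Merge one congruence at a time:
  Start: x ≡ 3 (mod 8).
  Combine with x ≡ 1 (mod 9): gcd(8, 9) = 1; 1 - 3 = -2, which IS divisible by 1, so compatible.
    Write x = 3 + 8·t and substitute into x ≡ 1 (mod 9): 8·t ≡ 1 − 3 = -2 (mod 9).
    Reduce coefficients mod 9: 8·t ≡ 7 (mod 9).
    The inverse of 8 mod 9 is 8 (since 8·8 = 64 = 7·9 + 1), so t ≡ 8·7 = 56 ≡ 2 (mod 9).
    Then x = 3 + 8·2 = 19, valid modulo lcm(8, 9) = 72: x ≡ 19 (mod 72).
  Combine with x ≡ 5 (mod 21): gcd(72, 21) = 3, and 5 - 19 = -14 is NOT divisible by 3.
    ⇒ system is inconsistent (no integer solution).

No solution (the system is inconsistent).


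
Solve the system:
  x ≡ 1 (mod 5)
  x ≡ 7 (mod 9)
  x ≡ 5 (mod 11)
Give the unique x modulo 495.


Moduli 5, 9, 11 are pairwise coprime; by CRT there is a unique solution modulo M = 5 · 9 · 11 = 495.
Solve pairwise, accumulating the modulus:
  Start with x ≡ 1 (mod 5).
  Combine with x ≡ 7 (mod 9): since gcd(5, 9) = 1, we get a unique residue mod 45.
    Write x = 1 + 5·t and substitute into x ≡ 7 (mod 9): 5·t ≡ 7 − 1 = 6 (mod 9).
    The inverse of 5 mod 9 is 2 (since 5·2 = 10 = 1·9 + 1), so t ≡ 2·6 = 12 ≡ 3 (mod 9).
    Then x = 1 + 5·3 = 16, valid modulo lcm(5, 9) = 45: x ≡ 16 (mod 45).
  Combine with x ≡ 5 (mod 11): since gcd(45, 11) = 1, we get a unique residue mod 495.
    Write x = 16 + 45·t and substitute into x ≡ 5 (mod 11): 45·t ≡ 5 − 16 = -11 (mod 11).
    Reduce coefficients mod 11: 1·t ≡ 0 (mod 11).
    So t ≡ 0 (mod 11).
    Then x = 16 + 45·0 = 16, valid modulo lcm(45, 11) = 495: x ≡ 16 (mod 495).
Verify: 16 mod 5 = 1 ✓, 16 mod 9 = 7 ✓, 16 mod 11 = 5 ✓.

x ≡ 16 (mod 495).


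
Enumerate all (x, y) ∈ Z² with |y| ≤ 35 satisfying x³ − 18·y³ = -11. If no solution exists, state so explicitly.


The equation is x³ - 18y³ = -11. For fixed y, x³ = 18·y³ − 11, so a solution requires the RHS to be a perfect cube.
Strategy: iterate y from -35 to 35, compute RHS = 18·y³ − 11, and check whether it is a (positive or negative) perfect cube.
Check small values of y:
  y = 0: RHS = -11 is not a perfect cube.
  y = 1: RHS = 7 is not a perfect cube.
  y = -1: RHS = -29 is not a perfect cube.
  y = 2: RHS = 133 is not a perfect cube.
  y = -2: RHS = -155 is not a perfect cube.
  y = 3: RHS = 475 is not a perfect cube.
  y = -3: RHS = -497 is not a perfect cube.
Continuing the search up to |y| = 35 finds no solutions either.
No (x, y) in the scanned range satisfies the equation.

No integer solutions with |y| ≤ 35.


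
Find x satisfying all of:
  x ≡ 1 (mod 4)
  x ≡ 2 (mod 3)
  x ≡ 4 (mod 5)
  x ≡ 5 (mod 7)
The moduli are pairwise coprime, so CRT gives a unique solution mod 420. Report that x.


Product of moduli M = 4 · 3 · 5 · 7 = 420.
Merge one congruence at a time:
  Start: x ≡ 1 (mod 4).
  Combine with x ≡ 2 (mod 3); new modulus lcm = 12.
    Write x = 1 + 4·t and substitute into x ≡ 2 (mod 3): 4·t ≡ 2 − 1 = 1 (mod 3).
    Reduce coefficients mod 3: 1·t ≡ 1 (mod 3).
    So t ≡ 1 (mod 3).
    Then x = 1 + 4·1 = 5, valid modulo lcm(4, 3) = 12: x ≡ 5 (mod 12).
  Combine with x ≡ 4 (mod 5); new modulus lcm = 60.
    Write x = 5 + 12·t and substitute into x ≡ 4 (mod 5): 12·t ≡ 4 − 5 = -1 (mod 5).
    Reduce coefficients mod 5: 2·t ≡ 4 (mod 5).
    The inverse of 2 mod 5 is 3 (since 2·3 = 6 = 1·5 + 1), so t ≡ 3·4 = 12 ≡ 2 (mod 5).
    Then x = 5 + 12·2 = 29, valid modulo lcm(12, 5) = 60: x ≡ 29 (mod 60).
  Combine with x ≡ 5 (mod 7); new modulus lcm = 420.
    Write x = 29 + 60·t and substitute into x ≡ 5 (mod 7): 60·t ≡ 5 − 29 = -24 (mod 7).
    Reduce coefficients mod 7: 4·t ≡ 4 (mod 7).
    The inverse of 4 mod 7 is 2 (since 4·2 = 8 = 1·7 + 1), so t ≡ 2·4 = 8 ≡ 1 (mod 7).
    Then x = 29 + 60·1 = 89, valid modulo lcm(60, 7) = 420: x ≡ 89 (mod 420).
Verify against each original: 89 mod 4 = 1, 89 mod 3 = 2, 89 mod 5 = 4, 89 mod 7 = 5.

x ≡ 89 (mod 420).


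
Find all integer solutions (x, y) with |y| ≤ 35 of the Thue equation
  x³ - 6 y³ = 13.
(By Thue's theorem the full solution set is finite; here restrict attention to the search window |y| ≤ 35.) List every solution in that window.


The equation is x³ - 6y³ = 13. For fixed y, x³ = 6·y³ + 13, so a solution requires the RHS to be a perfect cube.
Strategy: iterate y from -35 to 35, compute RHS = 6·y³ + 13, and check whether it is a (positive or negative) perfect cube.
Check small values of y:
  y = 0: RHS = 13 is not a perfect cube.
  y = 1: RHS = 19 is not a perfect cube.
  y = -1: RHS = 7 is not a perfect cube.
  y = 2: RHS = 61 is not a perfect cube.
  y = -2: RHS = -35 is not a perfect cube.
  y = 3: RHS = 175 is not a perfect cube.
  y = -3: RHS = -149 is not a perfect cube.
Continuing the search up to |y| = 35 finds no solutions either.
No (x, y) in the scanned range satisfies the equation.

No integer solutions with |y| ≤ 35.


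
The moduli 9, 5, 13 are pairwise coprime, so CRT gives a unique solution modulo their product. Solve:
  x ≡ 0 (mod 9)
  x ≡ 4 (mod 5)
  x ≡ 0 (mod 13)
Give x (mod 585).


Moduli 9, 5, 13 are pairwise coprime; by CRT there is a unique solution modulo M = 9 · 5 · 13 = 585.
Solve pairwise, accumulating the modulus:
  Start with x ≡ 0 (mod 9).
  Combine with x ≡ 4 (mod 5): since gcd(9, 5) = 1, we get a unique residue mod 45.
    Write x = 0 + 9·t and substitute into x ≡ 4 (mod 5): 9·t ≡ 4 − 0 = 4 (mod 5).
    Reduce coefficients mod 5: 4·t ≡ 4 (mod 5).
    The inverse of 4 mod 5 is 4 (since 4·4 = 16 = 3·5 + 1), so t ≡ 4·4 = 16 ≡ 1 (mod 5).
    Then x = 0 + 9·1 = 9, valid modulo lcm(9, 5) = 45: x ≡ 9 (mod 45).
  Combine with x ≡ 0 (mod 13): since gcd(45, 13) = 1, we get a unique residue mod 585.
    Write x = 9 + 45·t and substitute into x ≡ 0 (mod 13): 45·t ≡ 0 − 9 = -9 (mod 13).
    Reduce coefficients mod 13: 6·t ≡ 4 (mod 13).
    The inverse of 6 mod 13 is 11 (since 6·11 = 66 = 5·13 + 1), so t ≡ 11·4 = 44 ≡ 5 (mod 13).
    Then x = 9 + 45·5 = 234, valid modulo lcm(45, 13) = 585: x ≡ 234 (mod 585).
Verify: 234 mod 9 = 0 ✓, 234 mod 5 = 4 ✓, 234 mod 13 = 0 ✓.

x ≡ 234 (mod 585).


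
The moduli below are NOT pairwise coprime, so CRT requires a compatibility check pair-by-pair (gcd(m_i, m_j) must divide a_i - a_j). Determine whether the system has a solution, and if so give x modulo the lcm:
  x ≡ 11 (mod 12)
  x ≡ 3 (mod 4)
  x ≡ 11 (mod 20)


Moduli 12, 4, 20 are not pairwise coprime, so CRT works modulo lcm(m_i) when all pairwise compatibility conditions hold.
Pairwise compatibility: gcd(m_i, m_j) must divide a_i - a_j for every pair.
Merge one congruence at a time:
  Start: x ≡ 11 (mod 12).
  Combine with x ≡ 3 (mod 4): gcd(12, 4) = 4; 3 - 11 = -8, which IS divisible by 4, so compatible.
    Write x = 11 + 12·t and substitute into x ≡ 3 (mod 4): 12·t ≡ 3 − 11 = -8 (mod 4).
    Divide the congruence (and modulus) by g = 4: 3·t ≡ -2 (mod 1).
    Modulo 1 every t works; take t = 0.
    Then x = 11 + 12·0 = 11, valid modulo lcm(12, 4) = 12: x ≡ 11 (mod 12).
  Combine with x ≡ 11 (mod 20): gcd(12, 20) = 4; 11 - 11 = 0, which IS divisible by 4, so compatible.
    Write x = 11 + 12·t and substitute into x ≡ 11 (mod 20): 12·t ≡ 11 − 11 = 0 (mod 20).
    Divide the congruence (and modulus) by g = 4: 3·t ≡ 0 (mod 5).
    The inverse of 3 mod 5 is 2 (since 3·2 = 6 = 1·5 + 1), so t ≡ 2·0 = 0 ≡ 0 (mod 5).
    Then x = 11 + 12·0 = 11, valid modulo lcm(12, 20) = 60: x ≡ 11 (mod 60).
Verify: 11 mod 12 = 11, 11 mod 4 = 3, 11 mod 20 = 11.

x ≡ 11 (mod 60).


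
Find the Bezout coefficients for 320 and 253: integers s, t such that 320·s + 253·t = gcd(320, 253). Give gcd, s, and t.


Euclidean algorithm on (320, 253) — divide until remainder is 0:
  320 = 1 · 253 + 67
  253 = 3 · 67 + 52
  67 = 1 · 52 + 15
  52 = 3 · 15 + 7
  15 = 2 · 7 + 1
  7 = 7 · 1 + 0
gcd(320, 253) = 1.
Track Bezout coefficients alongside the remainders: start with r₀ = 320 = a·1 + b·0 (s = 1, t = 0) and r₁ = 253 = a·0 + b·1 (s = 0, t = 1); each new remainder r_{k+1} = r_{k-1} − q_k·r_k inherits s_{k+1} = s_{k-1} − q_k·s_k, t_{k+1} = t_{k-1} − q_k·t_k, so r_k = a·s_k + b·t_k at every step:
  q = 1: r = 67, s = 1 − 1·0 = 1, t = 0 − 1·1 = -1  (check: 320·1 + 253·(-1) = 67)
  q = 3: r = 52, s = 0 − 3·1 = -3, t = 1 − 3·(-1) = 4  (check: 320·(-3) + 253·4 = 52)
  q = 1: r = 15, s = 1 − 1·(-3) = 4, t = -1 − 1·4 = -5  (check: 320·4 + 253·(-5) = 15)
  q = 3: r = 7, s = -3 − 3·4 = -15, t = 4 − 3·(-5) = 19  (check: 320·(-15) + 253·19 = 7)
  q = 2: r = 1, s = 4 − 2·(-15) = 34, t = -5 − 2·19 = -43  (check: 320·34 + 253·(-43) = 1)
The row with r = 1 (the gcd) gives the Bezout coefficients s = 34, t = -43.
Result: 320 · (34) + 253 · (-43) = 1.

gcd(320, 253) = 1; s = 34, t = -43 (check: 320·34 + 253·(-43) = 1).


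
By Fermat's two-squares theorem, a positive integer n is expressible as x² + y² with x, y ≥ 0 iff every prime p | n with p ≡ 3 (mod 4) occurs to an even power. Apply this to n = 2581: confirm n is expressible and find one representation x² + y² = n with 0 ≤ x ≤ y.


Step 1: Factor n = 2581 = 29 · 89.
Step 2: Check the mod-4 condition on each prime factor: 29 ≡ 1 (mod 4), exponent 1; 89 ≡ 1 (mod 4), exponent 1.
All primes ≡ 3 (mod 4) appear to even exponent (or don't appear), so by the two-squares theorem n IS expressible as a sum of two squares.
Step 3: Build a representation. Here n = 29 · 89 is a product of primes ≡ 1 (mod 4). Each prime p ≡ 1 (mod 4) is itself a sum of two squares; find a² by testing p − a² for a perfect square:
  29: 29 − 1² = 28, 29 − 2² = 25 = 5² ⇒ 29 = 2² + 5².
  89: 89 − 1² = 88, 89 − 2² = 85, 89 − 3² = 80, 89 − 4² = 73, 89 − 5² = 64 = 8² ⇒ 89 = 5² + 8².
  Combine using the Brahmagupta–Fibonacci identity (a² + b²)(c² + d²) = (ac − bd)² + (ad + bc)² = (ac + bd)² + (ad − bc)²:
  29 · 89 = 2581: from (2² + 5²)(5² + 8²), take (2·5 − 5·8, 2·8 + 5·5) = (10 − 40, 16 + 25) = (-30, 41); dropping signs (only squares matter) gives (30, 41); check 30² + 41² = 900 + 1681 = 2581 ✓.
Step 4: Order so x ≤ y and verify: 30² + 41² = 900 + 1681 = 2581 = n. ✓

n = 2581 = 30² + 41² (one valid representation with x ≤ y).


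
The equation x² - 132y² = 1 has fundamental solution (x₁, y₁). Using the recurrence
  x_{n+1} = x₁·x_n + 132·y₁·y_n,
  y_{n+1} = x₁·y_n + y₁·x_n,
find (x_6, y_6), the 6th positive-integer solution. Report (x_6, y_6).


Step 1: Find the fundamental solution (x₁, y₁) of x² - 132y² = 1.
  Expand √132 as a continued fraction. a₀ = ⌊√132⌋ = 11; iterate m_{k+1} = d_k·a_k − m_k, d_{k+1} = (132 − m_{k+1}²)/d_k, a_{k+1} = ⌊(a₀ + m_{k+1})/d_{k+1}⌋ (starting m₀ = 0, d₀ = 1), with convergents p_k = a_k·p_{k-1} + p_{k-2}, q_k = a_k·q_{k-1} + q_{k-2} (p₋₁ = 1, q₋₁ = 0):
  k = 0: a₀ = 11; p₀/q₀ = 11/1; p₀² − 132·q₀² = 121 − 132 = -11.
  k = 1: m = 11, d = 11, a = ⌊(11 + 11)/11⌋ = 2; p/q = (2·11 + 1)/(2·1 + 0) = 23/2; p² − 132·q² = 529 − 528 = 1.
  The first convergent with p² − 132·q² = 1 gives the fundamental solution (x₁, y₁) = (23, 2).
Step 2: Apply the recurrence (x_{n+1}, y_{n+1}) = (x₁x_n + 132y₁y_n, x₁y_n + y₁x_n) repeatedly.
  From (x_1, y_1) = (23, 2): x_2 = 23·23 + 132·2·2 = 1057; y_2 = 23·2 + 2·23 = 92.
  From (x_2, y_2) = (1057, 92): x_3 = 23·1057 + 132·2·92 = 48599; y_3 = 23·92 + 2·1057 = 4230.
  From (x_3, y_3) = (48599, 4230): x_4 = 23·48599 + 132·2·4230 = 2234497; y_4 = 23·4230 + 2·48599 = 194488.
  From (x_4, y_4) = (2234497, 194488): x_5 = 23·2234497 + 132·2·194488 = 102738263; y_5 = 23·194488 + 2·2234497 = 8942218.
  From (x_5, y_5) = (102738263, 8942218): x_6 = 23·102738263 + 132·2·8942218 = 4723725601; y_6 = 23·8942218 + 2·102738263 = 411147540.
Step 3: Verify x_6² - 132·y_6² = 22313583553542811201 - 22313583553542811200 = 1 (should be 1). ✓

(x_1, y_1) = (23, 2); (x_6, y_6) = (4723725601, 411147540).


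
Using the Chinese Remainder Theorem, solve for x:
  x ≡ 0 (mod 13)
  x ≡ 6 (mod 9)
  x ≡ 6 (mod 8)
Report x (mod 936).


Moduli 13, 9, 8 are pairwise coprime; by CRT there is a unique solution modulo M = 13 · 9 · 8 = 936.
Solve pairwise, accumulating the modulus:
  Start with x ≡ 0 (mod 13).
  Combine with x ≡ 6 (mod 9): since gcd(13, 9) = 1, we get a unique residue mod 117.
    Write x = 0 + 13·t and substitute into x ≡ 6 (mod 9): 13·t ≡ 6 − 0 = 6 (mod 9).
    Reduce coefficients mod 9: 4·t ≡ 6 (mod 9).
    The inverse of 4 mod 9 is 7 (since 4·7 = 28 = 3·9 + 1), so t ≡ 7·6 = 42 ≡ 6 (mod 9).
    Then x = 0 + 13·6 = 78, valid modulo lcm(13, 9) = 117: x ≡ 78 (mod 117).
  Combine with x ≡ 6 (mod 8): since gcd(117, 8) = 1, we get a unique residue mod 936.
    Write x = 78 + 117·t and substitute into x ≡ 6 (mod 8): 117·t ≡ 6 − 78 = -72 (mod 8).
    Reduce coefficients mod 8: 5·t ≡ 0 (mod 8).
    The inverse of 5 mod 8 is 5 (since 5·5 = 25 = 3·8 + 1), so t ≡ 5·0 = 0 ≡ 0 (mod 8).
    Then x = 78 + 117·0 = 78, valid modulo lcm(117, 8) = 936: x ≡ 78 (mod 936).
Verify: 78 mod 13 = 0 ✓, 78 mod 9 = 6 ✓, 78 mod 8 = 6 ✓.

x ≡ 78 (mod 936).


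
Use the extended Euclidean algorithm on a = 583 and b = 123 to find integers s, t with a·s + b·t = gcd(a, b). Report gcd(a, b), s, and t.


Euclidean algorithm on (583, 123) — divide until remainder is 0:
  583 = 4 · 123 + 91
  123 = 1 · 91 + 32
  91 = 2 · 32 + 27
  32 = 1 · 27 + 5
  27 = 5 · 5 + 2
  5 = 2 · 2 + 1
  2 = 2 · 1 + 0
gcd(583, 123) = 1.
Track Bezout coefficients alongside the remainders: start with r₀ = 583 = a·1 + b·0 (s = 1, t = 0) and r₁ = 123 = a·0 + b·1 (s = 0, t = 1); each new remainder r_{k+1} = r_{k-1} − q_k·r_k inherits s_{k+1} = s_{k-1} − q_k·s_k, t_{k+1} = t_{k-1} − q_k·t_k, so r_k = a·s_k + b·t_k at every step:
  q = 4: r = 91, s = 1 − 4·0 = 1, t = 0 − 4·1 = -4  (check: 583·1 + 123·(-4) = 91)
  q = 1: r = 32, s = 0 − 1·1 = -1, t = 1 − 1·(-4) = 5  (check: 583·(-1) + 123·5 = 32)
  q = 2: r = 27, s = 1 − 2·(-1) = 3, t = -4 − 2·5 = -14  (check: 583·3 + 123·(-14) = 27)
  q = 1: r = 5, s = -1 − 1·3 = -4, t = 5 − 1·(-14) = 19  (check: 583·(-4) + 123·19 = 5)
  q = 5: r = 2, s = 3 − 5·(-4) = 23, t = -14 − 5·19 = -109  (check: 583·23 + 123·(-109) = 2)
  q = 2: r = 1, s = -4 − 2·23 = -50, t = 19 − 2·(-109) = 237  (check: 583·(-50) + 123·237 = 1)
The row with r = 1 (the gcd) gives the Bezout coefficients s = -50, t = 237.
Result: 583 · (-50) + 123 · (237) = 1.

gcd(583, 123) = 1; s = -50, t = 237 (check: 583·(-50) + 123·237 = 1).


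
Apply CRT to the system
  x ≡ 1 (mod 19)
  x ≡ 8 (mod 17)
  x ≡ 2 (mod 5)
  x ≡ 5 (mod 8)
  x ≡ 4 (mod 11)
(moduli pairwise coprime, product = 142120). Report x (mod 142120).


Product of moduli M = 19 · 17 · 5 · 8 · 11 = 142120.
Merge one congruence at a time:
  Start: x ≡ 1 (mod 19).
  Combine with x ≡ 8 (mod 17); new modulus lcm = 323.
    Write x = 1 + 19·t and substitute into x ≡ 8 (mod 17): 19·t ≡ 8 − 1 = 7 (mod 17).
    Reduce coefficients mod 17: 2·t ≡ 7 (mod 17).
    The inverse of 2 mod 17 is 9 (since 2·9 = 18 = 1·17 + 1), so t ≡ 9·7 = 63 ≡ 12 (mod 17).
    Then x = 1 + 19·12 = 229, valid modulo lcm(19, 17) = 323: x ≡ 229 (mod 323).
  Combine with x ≡ 2 (mod 5); new modulus lcm = 1615.
    Write x = 229 + 323·t and substitute into x ≡ 2 (mod 5): 323·t ≡ 2 − 229 = -227 (mod 5).
    Reduce coefficients mod 5: 3·t ≡ 3 (mod 5).
    The inverse of 3 mod 5 is 2 (since 3·2 = 6 = 1·5 + 1), so t ≡ 2·3 = 6 ≡ 1 (mod 5).
    Then x = 229 + 323·1 = 552, valid modulo lcm(323, 5) = 1615: x ≡ 552 (mod 1615).
  Combine with x ≡ 5 (mod 8); new modulus lcm = 12920.
    Write x = 552 + 1615·t and substitute into x ≡ 5 (mod 8): 1615·t ≡ 5 − 552 = -547 (mod 8).
    Reduce coefficients mod 8: 7·t ≡ 5 (mod 8).
    The inverse of 7 mod 8 is 7 (since 7·7 = 49 = 6·8 + 1), so t ≡ 7·5 = 35 ≡ 3 (mod 8).
    Then x = 552 + 1615·3 = 5397, valid modulo lcm(1615, 8) = 12920: x ≡ 5397 (mod 12920).
  Combine with x ≡ 4 (mod 11); new modulus lcm = 142120.
    Write x = 5397 + 12920·t and substitute into x ≡ 4 (mod 11): 12920·t ≡ 4 − 5397 = -5393 (mod 11).
    Reduce coefficients mod 11: 6·t ≡ 8 (mod 11).
    The inverse of 6 mod 11 is 2 (since 6·2 = 12 = 1·11 + 1), so t ≡ 2·8 = 16 ≡ 5 (mod 11).
    Then x = 5397 + 12920·5 = 69997, valid modulo lcm(12920, 11) = 142120: x ≡ 69997 (mod 142120).
Verify against each original: 69997 mod 19 = 1, 69997 mod 17 = 8, 69997 mod 5 = 2, 69997 mod 8 = 5, 69997 mod 11 = 4.

x ≡ 69997 (mod 142120).


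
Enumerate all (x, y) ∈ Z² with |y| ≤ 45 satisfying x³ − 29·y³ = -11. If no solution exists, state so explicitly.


The equation is x³ - 29y³ = -11. For fixed y, x³ = 29·y³ − 11, so a solution requires the RHS to be a perfect cube.
Strategy: iterate y from -45 to 45, compute RHS = 29·y³ − 11, and check whether it is a (positive or negative) perfect cube.
Check small values of y:
  y = 0: RHS = -11 is not a perfect cube.
  y = 1: RHS = 18 is not a perfect cube.
  y = -1: RHS = -40 is not a perfect cube.
  y = 2: RHS = 221 is not a perfect cube.
  y = -2: RHS = -243 is not a perfect cube.
  y = 3: RHS = 772 is not a perfect cube.
  y = -3: RHS = -794 is not a perfect cube.
Continuing the search up to |y| = 45 finds no solutions either.
No (x, y) in the scanned range satisfies the equation.

No integer solutions with |y| ≤ 45.


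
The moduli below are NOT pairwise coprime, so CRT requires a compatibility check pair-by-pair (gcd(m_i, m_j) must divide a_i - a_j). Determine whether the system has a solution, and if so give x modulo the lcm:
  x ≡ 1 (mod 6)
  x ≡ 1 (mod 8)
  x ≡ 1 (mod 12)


Moduli 6, 8, 12 are not pairwise coprime, so CRT works modulo lcm(m_i) when all pairwise compatibility conditions hold.
Pairwise compatibility: gcd(m_i, m_j) must divide a_i - a_j for every pair.
Merge one congruence at a time:
  Start: x ≡ 1 (mod 6).
  Combine with x ≡ 1 (mod 8): gcd(6, 8) = 2; 1 - 1 = 0, which IS divisible by 2, so compatible.
    Write x = 1 + 6·t and substitute into x ≡ 1 (mod 8): 6·t ≡ 1 − 1 = 0 (mod 8).
    Divide the congruence (and modulus) by g = 2: 3·t ≡ 0 (mod 4).
    The inverse of 3 mod 4 is 3 (since 3·3 = 9 = 2·4 + 1), so t ≡ 3·0 = 0 ≡ 0 (mod 4).
    Then x = 1 + 6·0 = 1, valid modulo lcm(6, 8) = 24: x ≡ 1 (mod 24).
  Combine with x ≡ 1 (mod 12): gcd(24, 12) = 12; 1 - 1 = 0, which IS divisible by 12, so compatible.
    Write x = 1 + 24·t and substitute into x ≡ 1 (mod 12): 24·t ≡ 1 − 1 = 0 (mod 12).
    Divide the congruence (and modulus) by g = 12: 2·t ≡ 0 (mod 1).
    Modulo 1 every t works; take t = 0.
    Then x = 1 + 24·0 = 1, valid modulo lcm(24, 12) = 24: x ≡ 1 (mod 24).
Verify: 1 mod 6 = 1, 1 mod 8 = 1, 1 mod 12 = 1.

x ≡ 1 (mod 24).


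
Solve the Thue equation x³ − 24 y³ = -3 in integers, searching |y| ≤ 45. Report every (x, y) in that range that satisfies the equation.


The equation is x³ - 24y³ = -3. For fixed y, x³ = 24·y³ − 3, so a solution requires the RHS to be a perfect cube.
Strategy: iterate y from -45 to 45, compute RHS = 24·y³ − 3, and check whether it is a (positive or negative) perfect cube.
Check small values of y:
  y = 0: RHS = -3 is not a perfect cube.
  y = 1: RHS = 21 is not a perfect cube.
  y = -1: RHS = -27 = (-3)³ ⇒ x = -3 works.
  y = 2: RHS = 189 is not a perfect cube.
  y = -2: RHS = -195 is not a perfect cube.
  y = 3: RHS = 645 is not a perfect cube.
  y = -3: RHS = -651 is not a perfect cube.
Continuing the search up to |y| = 45 finds no further solutions beyond those listed.
Collected solutions: (-3, -1).

Solutions (with |y| ≤ 45): (-3, -1).
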